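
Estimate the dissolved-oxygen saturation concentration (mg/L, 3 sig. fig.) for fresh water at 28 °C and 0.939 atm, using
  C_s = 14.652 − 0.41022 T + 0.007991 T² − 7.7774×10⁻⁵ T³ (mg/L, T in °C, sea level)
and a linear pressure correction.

At sea level: C_s = 14.652 − 0.41022×28 + 0.007991×28² − 7.7774×10⁻⁵×28³ = 7.723 mg/L.
Pressure correction: C_s' = 7.723 × 0.939 = 7.252 mg/L.

C_s ≈ 7.25 mg/L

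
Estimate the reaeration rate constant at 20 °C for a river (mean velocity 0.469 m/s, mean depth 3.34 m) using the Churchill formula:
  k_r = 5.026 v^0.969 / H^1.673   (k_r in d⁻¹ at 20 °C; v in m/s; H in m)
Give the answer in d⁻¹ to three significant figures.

k_r = 5.026 × 0.469^0.969 / 3.34^1.673 = 5.026 × 0.4801 / 7.520 = 0.3209 d⁻¹.

k_r ≈ 0.321 d⁻¹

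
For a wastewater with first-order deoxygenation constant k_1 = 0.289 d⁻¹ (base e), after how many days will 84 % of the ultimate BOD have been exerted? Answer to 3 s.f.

y/L₀ = 1 − e^(−k_1 t) = 0.84 ⇒ e^(−k_1 t) = 0.160
t = −ln(0.160) / 0.289 = 1.833 / 0.289 = 6.341 d.

t ≈ 6.34 d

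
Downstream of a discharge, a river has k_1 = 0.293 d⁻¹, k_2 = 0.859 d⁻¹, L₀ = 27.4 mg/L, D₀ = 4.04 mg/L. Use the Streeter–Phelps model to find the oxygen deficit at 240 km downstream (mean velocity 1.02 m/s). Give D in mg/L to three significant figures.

Travel time t = x/v = 240 km / (1.02 m/s) = 240000 m / 1.02 m/s = 235300 s = 2.723 d.
k_1 L₀/(k_2−k_1) = 0.293×27.4/(0.859−0.293) = 8.028/0.5660 = 14.18 mg/L.
e^(−k_1 t) = e^(−0.293×2.723) = 0.4503; e^(−k_2 t) = e^(−0.859×2.723) = 0.09639.
D = 14.18 × (0.4503 − 0.09639) + 4.04 × 0.09639 = 5.019 + 0.3894 = 5.409 mg/L.

D ≈ 5.41 mg/L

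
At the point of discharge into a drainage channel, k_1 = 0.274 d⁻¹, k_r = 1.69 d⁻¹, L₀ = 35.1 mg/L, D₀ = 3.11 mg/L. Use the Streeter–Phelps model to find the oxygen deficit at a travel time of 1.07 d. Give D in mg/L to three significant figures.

D ≈ 4.46 mg/L

k_1 L₀/(k_r−k_1) = 0.274×35.1/(1.69−0.274) = 9.617/1.416 = 6.792 mg/L.
e^(−k_1 t) = e^(−0.274×1.070) = 0.7459; e^(−k_r t) = e^(−1.69×1.070) = 0.1639.
D = 6.792 × (0.7459 − 0.1639) + 3.11 × 0.1639 = 3.953 + 0.5098 = 4.462 mg/L.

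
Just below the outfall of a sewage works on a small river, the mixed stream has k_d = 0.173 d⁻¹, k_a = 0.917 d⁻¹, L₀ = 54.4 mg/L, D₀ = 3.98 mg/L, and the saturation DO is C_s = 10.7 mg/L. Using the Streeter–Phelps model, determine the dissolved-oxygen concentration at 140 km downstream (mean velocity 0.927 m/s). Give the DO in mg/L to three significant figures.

DO ≈ 3.10 mg/L

Travel time t = x/v = 140 km / (0.927 m/s) = 140000 m / 0.927 m/s = 151000 s = 1.748 d.
k_d L₀/(k_a−k_d) = 0.173×54.4/(0.917−0.173) = 9.411/0.7440 = 12.65 mg/L.
e^(−k_d t) = e^(−0.173×1.748) = 0.7390; e^(−k_a t) = e^(−0.917×1.748) = 0.2013.
D = 12.65 × (0.7390 − 0.2013) + 3.98 × 0.2013 = 6.802 + 0.8012 = 7.603 mg/L.
DO = C_s − D = 10.7 − 7.603 = 3.097 mg/L.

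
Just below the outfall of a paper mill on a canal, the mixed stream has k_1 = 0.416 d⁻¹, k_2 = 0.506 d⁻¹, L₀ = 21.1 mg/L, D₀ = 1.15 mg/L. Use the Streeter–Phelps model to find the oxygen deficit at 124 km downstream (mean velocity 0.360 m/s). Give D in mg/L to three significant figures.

D ≈ 5.75 mg/L

Travel time t = x/v = 124 km / (0.360 m/s) = 124000 m / 0.360 m/s = 344400 s = 3.987 d.
k_1 L₀/(k_2−k_1) = 0.416×21.1/(0.506−0.416) = 8.778/0.09000 = 97.53 mg/L.
e^(−k_1 t) = e^(−0.416×3.987) = 0.1904; e^(−k_2 t) = e^(−0.506×3.987) = 0.1330.
D = 97.53 × (0.1904 − 0.1330) + 1.15 × 0.1330 = 5.599 + 0.1530 = 5.752 mg/L.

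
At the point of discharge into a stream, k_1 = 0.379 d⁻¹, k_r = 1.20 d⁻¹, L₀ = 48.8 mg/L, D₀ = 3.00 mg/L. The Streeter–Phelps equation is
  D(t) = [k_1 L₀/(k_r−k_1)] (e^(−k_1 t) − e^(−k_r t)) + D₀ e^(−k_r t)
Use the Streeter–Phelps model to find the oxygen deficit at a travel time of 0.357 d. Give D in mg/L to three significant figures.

D ≈ 6.95 mg/L

k_1 L₀/(k_r−k_1) = 0.379×48.8/(1.20−0.379) = 18.50/0.8210 = 22.53 mg/L.
e^(−k_1 t) = e^(−0.379×0.3570) = 0.8735; e^(−k_r t) = e^(−1.20×0.3570) = 0.6516.
D = 22.53 × (0.8735 − 0.6516) + 3.00 × 0.6516 = 4.999 + 1.955 = 6.954 mg/L.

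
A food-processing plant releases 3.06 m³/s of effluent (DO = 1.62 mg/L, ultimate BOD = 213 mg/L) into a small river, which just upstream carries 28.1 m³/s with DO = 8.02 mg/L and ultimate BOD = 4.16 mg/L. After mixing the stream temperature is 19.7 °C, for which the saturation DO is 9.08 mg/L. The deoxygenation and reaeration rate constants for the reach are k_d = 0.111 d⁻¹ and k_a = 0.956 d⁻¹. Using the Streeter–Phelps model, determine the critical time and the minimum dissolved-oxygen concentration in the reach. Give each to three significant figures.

t_c ≈ 1.68 d; minimum DO ≈ 6.70 mg/L

Mixed DO = (28.1×8.02 + 3.06×1.62)/(28.1+3.06) = 230.3/31.16 = 7.392 mg/L.
Mixed L₀ = (28.1×4.16 + 3.06×213)/(31.16) = 768.7/31.16 = 24.67 mg/L.
Initial deficit D₀ = C_s − DO₀ = 9.08 − 7.392 = 1.688 mg/L.
t_c = (1/0.8450) ln[(0.956/0.111)(1 − 1.688×0.8450/(0.111×24.67))] = 1.183 × ln(4.125) = 1.677 d.
D_c = (0.111/0.956) × 24.67 × e^(−0.111×1.677) = 0.1161 × 24.67 × 0.8302 = 2.378 mg/L.
Minimum DO = 9.08 − 2.378 = 6.702 mg/L.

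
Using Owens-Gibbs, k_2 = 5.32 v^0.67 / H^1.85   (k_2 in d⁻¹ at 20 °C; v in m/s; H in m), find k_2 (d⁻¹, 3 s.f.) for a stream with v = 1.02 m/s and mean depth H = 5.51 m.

k_2 ≈ 0.229 d⁻¹

k_2 = 5.32 × 1.02^0.67 / 5.51^1.85 = 5.32 × 1.013 / 23.50 = 0.2294 d⁻¹.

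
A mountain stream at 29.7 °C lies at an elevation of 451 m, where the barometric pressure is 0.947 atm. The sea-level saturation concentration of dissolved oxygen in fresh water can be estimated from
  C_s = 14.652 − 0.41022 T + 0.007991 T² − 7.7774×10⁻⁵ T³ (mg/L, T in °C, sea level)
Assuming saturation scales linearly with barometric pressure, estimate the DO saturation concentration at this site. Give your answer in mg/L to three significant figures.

At sea level: C_s = 14.652 − 0.41022×29.7 + 0.007991×29.7² − 7.7774×10⁻⁵×29.7³ = 7.480 mg/L.
Pressure correction: C_s' = 7.480 × 0.947 = 7.083 mg/L.

C_s ≈ 7.08 mg/L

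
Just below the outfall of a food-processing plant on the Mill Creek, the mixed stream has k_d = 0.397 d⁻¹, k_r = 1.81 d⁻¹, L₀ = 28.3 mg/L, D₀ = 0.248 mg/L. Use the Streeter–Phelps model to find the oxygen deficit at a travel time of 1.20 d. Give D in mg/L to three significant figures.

k_d L₀/(k_r−k_d) = 0.397×28.3/(1.81−0.397) = 11.24/1.413 = 7.951 mg/L.
e^(−k_d t) = e^(−0.397×1.200) = 0.6210; e^(−k_r t) = e^(−1.81×1.200) = 0.1139.
D = 7.951 × (0.6210 − 0.1139) + 0.248 × 0.1139 = 4.032 + 0.02826 = 4.060 mg/L.

D ≈ 4.06 mg/L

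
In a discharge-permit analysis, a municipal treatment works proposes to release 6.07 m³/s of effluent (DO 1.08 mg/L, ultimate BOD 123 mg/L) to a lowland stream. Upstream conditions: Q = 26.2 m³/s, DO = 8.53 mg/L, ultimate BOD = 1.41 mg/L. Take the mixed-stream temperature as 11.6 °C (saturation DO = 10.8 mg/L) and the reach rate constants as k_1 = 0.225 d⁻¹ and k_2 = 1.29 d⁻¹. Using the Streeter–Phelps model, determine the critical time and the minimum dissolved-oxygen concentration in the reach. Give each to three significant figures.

Mixed DO = (26.2×8.53 + 6.07×1.08)/(26.2+6.07) = 230.0/32.27 = 7.129 mg/L.
Mixed L₀ = (26.2×1.41 + 6.07×123)/(32.27) = 783.6/32.27 = 24.28 mg/L.
Initial deficit D₀ = C_s − DO₀ = 10.8 − 7.129 = 3.671 mg/L.
t_c = (1/1.065) ln[(1.29/0.225)(1 − 3.671×1.065/(0.225×24.28))] = 0.9390 × ln(1.630) = 0.4588 d.
D_c = (0.225/1.29) × 24.28 × e^(−0.225×0.4588) = 0.1744 × 24.28 × 0.9019 = 3.820 mg/L.
Minimum DO = 10.8 − 3.820 = 6.980 mg/L.

t_c ≈ 0.459 d; minimum DO ≈ 6.98 mg/L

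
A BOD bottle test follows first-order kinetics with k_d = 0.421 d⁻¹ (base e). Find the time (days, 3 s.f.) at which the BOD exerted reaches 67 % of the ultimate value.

y/L₀ = 1 − e^(−k_d t) = 0.67 ⇒ e^(−k_d t) = 0.330
t = −ln(0.330) / 0.421 = 1.109 / 0.421 = 2.633 d.

t ≈ 2.63 d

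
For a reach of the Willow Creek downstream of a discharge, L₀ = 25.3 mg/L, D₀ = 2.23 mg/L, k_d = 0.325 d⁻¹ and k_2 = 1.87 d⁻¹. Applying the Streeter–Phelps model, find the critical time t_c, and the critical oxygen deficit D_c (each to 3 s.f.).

t_c = [1/(k_2−k_d)] ln[(k_2/k_d)(1 − D₀(k_2−k_d)/(k_d L₀))]
= [1/(1.87−0.325)] ln[(1.87/0.325)(1 − 2.23×1.545/(0.325×25.3))]
= (1/1.545) ln[5.754 × 0.5810] = 0.6472 × ln(3.343) = 0.6472 × 1.207 = 0.7811 d.
L(t_c) = L₀ e^(−k_d t_c) = 25.3 × 0.7758 = 19.63 mg/L, and at the critical point k_2 D_c = k_d L, so D_c = (0.325/1.87) × 19.63 = 3.411 mg/L.

t_c ≈ 0.781 d; D_c ≈ 3.41 mg/L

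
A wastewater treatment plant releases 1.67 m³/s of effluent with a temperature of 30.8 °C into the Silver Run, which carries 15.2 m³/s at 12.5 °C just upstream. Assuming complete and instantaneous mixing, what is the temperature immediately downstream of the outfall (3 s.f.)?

14.3 °C

Flow-weighted mixing: C = (Q_r C_r + Q_w C_w)/(Q_r + Q_w)
= (15.2×12.5 + 1.67×30.8)/(15.2 + 1.67) = 241.4/16.87 = 14.31 °C.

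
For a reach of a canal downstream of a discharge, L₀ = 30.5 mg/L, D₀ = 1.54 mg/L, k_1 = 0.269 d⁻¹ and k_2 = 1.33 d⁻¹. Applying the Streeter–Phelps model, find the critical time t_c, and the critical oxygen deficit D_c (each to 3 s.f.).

With k_2/k_1 = 4.944 and 1 − D₀(k_2−k_1)/(k_1 L₀) = 0.8008,
t_c = ln(4.944 × 0.8008) / (1.33 − 0.269) = ln(3.960) / 1.061 = 1.376/1.061 = 1.297 d.
L(t_c) = L₀ e^(−k_1 t_c) = 30.5 × 0.7055 = 21.52 mg/L, and at the critical point k_2 D_c = k_1 L, so D_c = (0.269/1.33) × 21.52 = 4.352 mg/L.

t_c ≈ 1.30 d; D_c ≈ 4.35 mg/L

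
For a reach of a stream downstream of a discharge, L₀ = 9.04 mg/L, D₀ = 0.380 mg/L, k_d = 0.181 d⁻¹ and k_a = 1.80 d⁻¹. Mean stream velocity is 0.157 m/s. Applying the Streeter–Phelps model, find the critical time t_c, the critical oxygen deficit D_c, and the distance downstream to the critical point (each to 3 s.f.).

t_c = [1/(k_a−k_d)] ln[(k_a/k_d)(1 − D₀(k_a−k_d)/(k_d L₀))]
= [1/(1.80−0.181)] ln[(1.80/0.181)(1 − 0.380×1.619/(0.181×9.04))]
= (1/1.619) ln[9.945 × 0.6240] = 0.6177 × ln(6.206) = 0.6177 × 1.825 = 1.128 d.
D_c = (k_d/k_a) L₀ e^(−k_d t_c) = (0.181/1.80) × 9.04 × e^(−0.181×1.128) = 0.1006 × 9.04 × 0.8154 = 0.7412 mg/L.
x_c = v t_c = 0.157 m/s × 1.128 d × 86400 s/d = 15290 m ≈ 15.3 km.

t_c ≈ 1.13 d; D_c ≈ 0.741 mg/L; x_c ≈ 15.3 km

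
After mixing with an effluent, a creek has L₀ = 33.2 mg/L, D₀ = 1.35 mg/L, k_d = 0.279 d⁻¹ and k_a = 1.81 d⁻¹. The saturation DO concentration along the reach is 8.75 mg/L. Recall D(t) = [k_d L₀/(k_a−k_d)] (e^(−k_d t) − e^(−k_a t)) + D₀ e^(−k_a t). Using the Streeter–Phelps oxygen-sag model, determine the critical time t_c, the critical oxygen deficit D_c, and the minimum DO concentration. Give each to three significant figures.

t_c ≈ 1.06 d; D_c ≈ 3.81 mg/L; min DO ≈ 4.94 mg/L

At the critical point dD/dt = 0, so k_d L₀ e^(−k_d t) = k_a D. Substituting D(t) from the Streeter–Phelps equation and solving for t gives
t_c = ln[(k_a/k_d)(1 − D₀(k_a−k_d)/(k_d L₀))] / (k_a−k_d).
Here k_a−k_d = 1.531 d⁻¹ and 1 − D₀(k_a−k_d)/(k_d L₀) = 1 − 1.35×1.531/(0.279×33.2) = 0.7769, so
t_c = ln(6.487 × 0.7769) / 1.531 = 1.617 / 1.531 = 1.056 d.
L(t_c) = L₀ e^(−k_d t_c) = 33.2 × 0.7447 = 24.72 mg/L, and at the critical point k_a D_c = k_d L, so D_c = (0.279/1.81) × 24.72 = 3.811 mg/L.
Minimum DO = C_s − D_c = 8.75 − 3.811 = 4.939 mg/L.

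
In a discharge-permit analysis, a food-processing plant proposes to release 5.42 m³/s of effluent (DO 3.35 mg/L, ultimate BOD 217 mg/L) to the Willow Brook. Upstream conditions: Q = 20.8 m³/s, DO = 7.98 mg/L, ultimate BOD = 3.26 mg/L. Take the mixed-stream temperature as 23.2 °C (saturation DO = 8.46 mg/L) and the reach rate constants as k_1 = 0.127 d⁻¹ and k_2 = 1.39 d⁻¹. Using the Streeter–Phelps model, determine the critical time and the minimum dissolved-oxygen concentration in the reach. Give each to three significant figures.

t_c ≈ 1.61 d; minimum DO ≈ 4.93 mg/L

Mixed DO = (20.8×7.98 + 5.42×3.35)/(20.8+5.42) = 184.1/26.22 = 7.023 mg/L.
Mixed L₀ = (20.8×3.26 + 5.42×217)/(26.22) = 1244/26.22 = 47.44 mg/L.
Initial deficit D₀ = C_s − DO₀ = 8.46 − 7.023 = 1.437 mg/L.
t_c = (1/1.263) ln[(1.39/0.127)(1 − 1.437×1.263/(0.127×47.44))] = 0.7918 × ln(7.648) = 1.611 d.
D_c = (0.127/1.39) × 47.44 × e^(−0.127×1.611) = 0.09137 × 47.44 × 0.8150 = 3.533 mg/L.
Minimum DO = 8.46 − 3.533 = 4.927 mg/L.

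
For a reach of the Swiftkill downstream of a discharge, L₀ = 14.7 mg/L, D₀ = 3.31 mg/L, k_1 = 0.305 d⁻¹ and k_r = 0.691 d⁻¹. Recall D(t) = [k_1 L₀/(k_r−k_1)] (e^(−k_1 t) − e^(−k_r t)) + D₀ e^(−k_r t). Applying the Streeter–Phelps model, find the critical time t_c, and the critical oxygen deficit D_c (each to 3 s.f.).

t_c ≈ 1.25 d; D_c ≈ 4.43 mg/L

At the critical point dD/dt = 0, so k_1 L₀ e^(−k_1 t) = k_r D. Substituting D(t) from the Streeter–Phelps equation and solving for t gives
t_c = ln[(k_r/k_1)(1 − D₀(k_r−k_1)/(k_1 L₀))] / (k_r−k_1).
Here k_r−k_1 = 0.3860 d⁻¹ and 1 − D₀(k_r−k_1)/(k_1 L₀) = 1 − 3.31×0.3860/(0.305×14.7) = 0.7150, so
t_c = ln(2.266 × 0.7150) / 0.3860 = 0.4824 / 0.3860 = 1.250 d.
L(t_c) = L₀ e^(−k_1 t_c) = 14.7 × 0.6831 = 10.04 mg/L, and at the critical point k_r D_c = k_1 L, so D_c = (0.305/0.691) × 10.04 = 4.432 mg/L.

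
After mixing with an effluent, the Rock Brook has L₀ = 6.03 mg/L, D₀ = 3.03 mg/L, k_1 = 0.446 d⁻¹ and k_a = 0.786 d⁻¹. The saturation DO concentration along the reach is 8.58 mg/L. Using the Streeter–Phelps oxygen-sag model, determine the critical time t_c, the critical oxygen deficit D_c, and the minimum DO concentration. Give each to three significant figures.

With k_a/k_1 = 1.762 and 1 − D₀(k_a−k_1)/(k_1 L₀) = 0.6169,
t_c = ln(1.762 × 0.6169) / (0.786 − 0.446) = ln(1.087) / 0.3400 = 0.08365/0.3400 = 0.2460 d.
D_c = (k_1/k_a) L₀ e^(−k_1 t_c) = (0.446/0.786) × 6.03 × e^(−0.446×0.2460) = 0.5674 × 6.03 × 0.8961 = 3.066 mg/L.
Minimum DO = C_s − D_c = 8.58 − 3.066 = 5.514 mg/L.

t_c ≈ 0.246 d; D_c ≈ 3.07 mg/L; min DO ≈ 5.51 mg/L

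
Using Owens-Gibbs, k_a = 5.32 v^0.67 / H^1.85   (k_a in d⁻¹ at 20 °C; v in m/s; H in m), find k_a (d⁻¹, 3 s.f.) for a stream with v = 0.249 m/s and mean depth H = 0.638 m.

k_a = 5.32 × 0.249^0.67 / 0.638^1.85 = 5.32 × 0.3940 / 0.4354 = 4.813 d⁻¹.

k_a ≈ 4.81 d⁻¹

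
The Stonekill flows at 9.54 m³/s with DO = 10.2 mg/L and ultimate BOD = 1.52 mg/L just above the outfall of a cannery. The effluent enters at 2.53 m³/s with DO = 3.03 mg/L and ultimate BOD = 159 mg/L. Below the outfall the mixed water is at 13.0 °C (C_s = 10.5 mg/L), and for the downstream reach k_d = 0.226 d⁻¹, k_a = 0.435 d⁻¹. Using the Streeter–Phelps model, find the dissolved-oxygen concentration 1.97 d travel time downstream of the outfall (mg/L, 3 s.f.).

DO ≈ 1.66 mg/L

Mixed DO = (9.54×10.2 + 2.53×3.03)/(9.54+2.53) = 105.0/12.07 = 8.697 mg/L.
Mixed L₀ = (9.54×1.52 + 2.53×159)/(12.07) = 416.8/12.07 = 34.53 mg/L.
Initial deficit D₀ = C_s − DO₀ = 10.5 − 8.697 = 1.803 mg/L.
D(1.97) = [0.226×34.53/(0.435−0.226)](e^(−0.226×1.97) − e^(−0.435×1.97)) + 1.803 e^(−0.435×1.97)
= 37.34 × (0.6407 − 0.4245) + 1.803 × 0.4245 = 8.839 mg/L.
DO = 10.5 − 8.839 = 1.661 mg/L.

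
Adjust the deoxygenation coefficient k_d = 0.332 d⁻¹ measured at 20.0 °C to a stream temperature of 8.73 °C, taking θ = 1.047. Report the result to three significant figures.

k_d(T₂) = k_d(T₁) · θ^(T₂−T₁) = 0.332 × 1.047^(8.73−20.0)
= 0.332 × 1.047^-11.3 = 0.332 × 0.5959 = 0.1979 d⁻¹.

k_d ≈ 0.198 d⁻¹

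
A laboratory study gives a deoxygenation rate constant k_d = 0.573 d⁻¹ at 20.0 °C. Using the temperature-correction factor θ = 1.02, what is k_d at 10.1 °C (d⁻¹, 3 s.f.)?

k_d ≈ 0.471 d⁻¹

k_d(T₂) = k_d(T₁) · θ^(T₂−T₁) = 0.573 × 1.02^(10.1−20.0)
= 0.573 × 1.02^-9.90 = 0.573 × 0.8220 = 0.4710 d⁻¹.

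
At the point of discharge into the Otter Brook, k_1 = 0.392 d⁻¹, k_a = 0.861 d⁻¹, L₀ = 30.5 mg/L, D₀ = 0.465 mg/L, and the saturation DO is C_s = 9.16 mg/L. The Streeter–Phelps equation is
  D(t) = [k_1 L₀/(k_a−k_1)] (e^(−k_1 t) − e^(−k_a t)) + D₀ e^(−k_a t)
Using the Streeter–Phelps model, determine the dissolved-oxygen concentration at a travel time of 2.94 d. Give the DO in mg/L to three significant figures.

k_1 L₀/(k_a−k_1) = 0.392×30.5/(0.861−0.392) = 11.96/0.4690 = 25.49 mg/L.
e^(−k_1 t) = e^(−0.392×2.940) = 0.3159; e^(−k_a t) = e^(−0.861×2.940) = 0.07955.
D = 25.49 × (0.3159 − 0.07955) + 0.465 × 0.07955 = 6.024 + 0.03699 = 6.061 mg/L.
DO = C_s − D = 9.16 − 6.061 = 3.099 mg/L.

DO ≈ 3.10 mg/L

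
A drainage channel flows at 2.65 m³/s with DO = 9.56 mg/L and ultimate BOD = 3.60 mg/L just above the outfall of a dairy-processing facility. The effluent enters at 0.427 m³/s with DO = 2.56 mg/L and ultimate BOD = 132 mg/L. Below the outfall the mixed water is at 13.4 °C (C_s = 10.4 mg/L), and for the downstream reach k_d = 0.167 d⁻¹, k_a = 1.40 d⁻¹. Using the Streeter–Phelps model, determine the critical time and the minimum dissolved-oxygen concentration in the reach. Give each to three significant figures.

Mixed DO = (2.65×9.56 + 0.427×2.56)/(2.65+0.427) = 26.43/3.077 = 8.589 mg/L.
Mixed L₀ = (2.65×3.60 + 0.427×132)/(3.077) = 65.90/3.077 = 21.42 mg/L.
Initial deficit D₀ = C_s − DO₀ = 10.4 − 8.589 = 1.811 mg/L.
t_c = (1/1.233) ln[(1.40/0.167)(1 − 1.811×1.233/(0.167×21.42))] = 0.8110 × ln(3.149) = 0.9302 d.
D_c = (0.167/1.40) × 21.42 × e^(−0.167×0.9302) = 0.1193 × 21.42 × 0.8561 = 2.187 mg/L.
Minimum DO = 10.4 − 2.187 = 8.213 mg/L.

t_c ≈ 0.930 d; minimum DO ≈ 8.21 mg/L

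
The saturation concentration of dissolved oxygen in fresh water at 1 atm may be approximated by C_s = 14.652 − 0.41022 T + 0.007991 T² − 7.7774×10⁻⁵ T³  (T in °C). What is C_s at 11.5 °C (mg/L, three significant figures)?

C_s ≈ 10.9 mg/L

C_s = 14.652 − 0.41022×11.5 + 0.007991×11.5² − 7.7774×10⁻⁵×11.5³ = 10.87 mg/L.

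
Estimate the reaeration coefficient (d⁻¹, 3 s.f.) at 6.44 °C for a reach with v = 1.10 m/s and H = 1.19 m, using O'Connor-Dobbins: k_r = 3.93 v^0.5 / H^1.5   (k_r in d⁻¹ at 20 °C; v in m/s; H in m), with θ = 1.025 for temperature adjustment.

k_r(20) = 3.93 × 1.10^0.5 / 1.19^1.5 = 3.93 × 1.049 / 1.298 = 3.175 d⁻¹.
k_r(6.44) = 3.175 × 1.025^(6.44−20) = 3.175 × 0.7155 = 2.272 d⁻¹.

k_r ≈ 2.27 d⁻¹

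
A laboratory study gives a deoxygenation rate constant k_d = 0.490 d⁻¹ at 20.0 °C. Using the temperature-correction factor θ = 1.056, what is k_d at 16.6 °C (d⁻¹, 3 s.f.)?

k_d(T₂) = k_d(T₁) · θ^(T₂−T₁) = 0.490 × 1.056^(16.6−20.0)
= 0.490 × 1.056^-3.40 = 0.490 × 0.8309 = 0.4071 d⁻¹.

k_d ≈ 0.407 d⁻¹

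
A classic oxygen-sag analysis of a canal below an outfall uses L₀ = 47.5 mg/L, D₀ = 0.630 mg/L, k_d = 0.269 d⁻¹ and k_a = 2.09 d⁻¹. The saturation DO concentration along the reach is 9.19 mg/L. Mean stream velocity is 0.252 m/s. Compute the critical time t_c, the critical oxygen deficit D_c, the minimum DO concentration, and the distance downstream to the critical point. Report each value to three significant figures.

With k_a/k_d = 7.770 and 1 − D₀(k_a−k_d)/(k_d L₀) = 0.9102,
t_c = ln(7.770 × 0.9102) / (2.09 − 0.269) = ln(7.072) / 1.821 = 1.956/1.821 = 1.074 d.
L(t_c) = L₀ e^(−k_d t_c) = 47.5 × 0.7490 = 35.58 mg/L, and at the critical point k_a D_c = k_d L, so D_c = (0.269/2.09) × 35.58 = 4.579 mg/L.
Minimum DO = C_s − D_c = 9.19 − 4.579 = 4.611 mg/L.
x_c = v t_c = 0.252 m/s × 1.074 d × 86400 s/d = 23390 m ≈ 23.4 km.

t_c ≈ 1.07 d; D_c ≈ 4.58 mg/L; min DO ≈ 4.61 mg/L; x_c ≈ 23.4 km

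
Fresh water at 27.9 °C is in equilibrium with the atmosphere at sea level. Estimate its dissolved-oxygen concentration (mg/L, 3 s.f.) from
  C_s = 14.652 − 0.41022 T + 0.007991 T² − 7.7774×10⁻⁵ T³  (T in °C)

C_s = 14.652 − 0.41022×27.9 + 0.007991×27.9² − 7.7774×10⁻⁵×27.9³ = 7.738 mg/L.

C_s ≈ 7.74 mg/L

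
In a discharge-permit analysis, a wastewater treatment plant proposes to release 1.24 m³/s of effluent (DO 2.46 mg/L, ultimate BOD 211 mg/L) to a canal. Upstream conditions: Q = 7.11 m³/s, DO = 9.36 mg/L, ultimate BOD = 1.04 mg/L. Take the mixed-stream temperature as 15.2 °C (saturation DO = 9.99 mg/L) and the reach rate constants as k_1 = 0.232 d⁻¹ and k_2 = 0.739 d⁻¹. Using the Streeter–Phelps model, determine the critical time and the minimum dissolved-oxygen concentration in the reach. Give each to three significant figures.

t_c ≈ 2.05 d; minimum DO ≈ 3.70 mg/L

Mixed DO = (7.11×9.36 + 1.24×2.46)/(7.11+1.24) = 69.60/8.350 = 8.335 mg/L.
Mixed L₀ = (7.11×1.04 + 1.24×211)/(8.350) = 269.0/8.350 = 32.22 mg/L.
Initial deficit D₀ = C_s − DO₀ = 9.99 − 8.335 = 1.655 mg/L.
t_c = (1/0.5070) ln[(0.739/0.232)(1 − 1.655×0.5070/(0.232×32.22))] = 1.972 × ln(2.828) = 2.050 d.
D_c = (0.232/0.739) × 32.22 × e^(−0.232×2.050) = 0.3139 × 32.22 × 0.6215 = 6.286 mg/L.
Minimum DO = 9.99 − 6.286 = 3.704 mg/L.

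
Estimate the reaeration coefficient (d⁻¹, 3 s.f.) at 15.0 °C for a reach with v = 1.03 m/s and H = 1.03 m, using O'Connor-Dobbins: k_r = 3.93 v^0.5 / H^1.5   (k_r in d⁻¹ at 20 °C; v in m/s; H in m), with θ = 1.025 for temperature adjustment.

k_r ≈ 3.37 d⁻¹

k_r(20) = 3.93 × 1.03^0.5 / 1.03^1.5 = 3.93 × 1.015 / 1.045 = 3.816 d⁻¹.
k_r(15.0) = 3.816 × 1.025^(15.0−20) = 3.816 × 0.8839 = 3.372 d⁻¹.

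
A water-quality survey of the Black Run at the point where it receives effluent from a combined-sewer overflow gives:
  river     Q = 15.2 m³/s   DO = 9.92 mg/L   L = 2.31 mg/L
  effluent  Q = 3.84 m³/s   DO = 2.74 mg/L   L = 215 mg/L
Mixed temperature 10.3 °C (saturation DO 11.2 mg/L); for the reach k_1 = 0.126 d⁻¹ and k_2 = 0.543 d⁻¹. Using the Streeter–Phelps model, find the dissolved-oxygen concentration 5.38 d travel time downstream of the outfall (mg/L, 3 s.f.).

Mixed DO = (15.2×9.92 + 3.84×2.74)/(15.2+3.84) = 161.3/19.04 = 8.472 mg/L.
Mixed L₀ = (15.2×2.31 + 3.84×215)/(19.04) = 860.7/19.04 = 45.21 mg/L.
Initial deficit D₀ = C_s − DO₀ = 11.2 − 8.472 = 2.728 mg/L.
D(5.38) = [0.126×45.21/(0.543−0.126)](e^(−0.126×5.38) − e^(−0.543×5.38)) + 2.728 e^(−0.543×5.38)
= 13.66 × (0.5077 − 0.05386) + 2.728 × 0.05386 = 6.346 mg/L.
DO = 11.2 − 6.346 = 4.854 mg/L.

DO ≈ 4.85 mg/L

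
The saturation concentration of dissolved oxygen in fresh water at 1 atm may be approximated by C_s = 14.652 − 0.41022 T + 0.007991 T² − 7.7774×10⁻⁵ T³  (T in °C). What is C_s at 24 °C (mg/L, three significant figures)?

C_s ≈ 8.33 mg/L

C_s = 14.652 − 0.41022×24 + 0.007991×24² − 7.7774×10⁻⁵×24³ = 8.334 mg/L.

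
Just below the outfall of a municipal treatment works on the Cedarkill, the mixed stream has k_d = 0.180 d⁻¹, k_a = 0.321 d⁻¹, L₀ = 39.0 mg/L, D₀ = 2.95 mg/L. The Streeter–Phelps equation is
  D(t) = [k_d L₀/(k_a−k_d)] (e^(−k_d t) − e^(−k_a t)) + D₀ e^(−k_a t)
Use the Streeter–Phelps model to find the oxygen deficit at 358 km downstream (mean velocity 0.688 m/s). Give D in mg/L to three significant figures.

Travel time t = x/v = 358 km / (0.688 m/s) = 358000 m / 0.688 m/s = 520300 s = 6.023 d.
k_d L₀/(k_a−k_d) = 0.180×39.0/(0.321−0.180) = 7.020/0.1410 = 49.79 mg/L.
e^(−k_d t) = e^(−0.180×6.023) = 0.3382; e^(−k_a t) = e^(−0.321×6.023) = 0.1447.
D = 49.79 × (0.3382 − 0.1447) + 2.95 × 0.1447 = 9.636 + 0.4268 = 10.06 mg/L.

D ≈ 10.1 mg/L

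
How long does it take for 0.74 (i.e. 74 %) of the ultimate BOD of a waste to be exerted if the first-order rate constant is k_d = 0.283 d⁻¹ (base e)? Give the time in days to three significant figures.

y/L₀ = 1 − e^(−k_d t) = 0.74 ⇒ e^(−k_d t) = 0.260
t = −ln(0.260) / 0.283 = 1.347 / 0.283 = 4.760 d.

t ≈ 4.76 d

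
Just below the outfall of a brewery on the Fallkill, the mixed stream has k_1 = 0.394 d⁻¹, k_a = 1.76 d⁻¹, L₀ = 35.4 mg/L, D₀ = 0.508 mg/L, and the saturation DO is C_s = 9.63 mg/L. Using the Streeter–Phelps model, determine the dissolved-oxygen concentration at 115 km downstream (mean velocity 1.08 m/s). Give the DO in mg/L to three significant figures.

DO ≈ 4.46 mg/L

Travel time t = x/v = 115 km / (1.08 m/s) = 115000 m / 1.08 m/s = 106500 s = 1.232 d.
k_1 L₀/(k_a−k_1) = 0.394×35.4/(1.76−0.394) = 13.95/1.366 = 10.21 mg/L.
e^(−k_1 t) = e^(−0.394×1.232) = 0.6153; e^(−k_a t) = e^(−1.76×1.232) = 0.1143.
D = 10.21 × (0.6153 − 0.1143) + 0.508 × 0.1143 = 5.116 + 0.05806 = 5.174 mg/L.
DO = C_s − D = 9.63 − 5.174 = 4.456 mg/L.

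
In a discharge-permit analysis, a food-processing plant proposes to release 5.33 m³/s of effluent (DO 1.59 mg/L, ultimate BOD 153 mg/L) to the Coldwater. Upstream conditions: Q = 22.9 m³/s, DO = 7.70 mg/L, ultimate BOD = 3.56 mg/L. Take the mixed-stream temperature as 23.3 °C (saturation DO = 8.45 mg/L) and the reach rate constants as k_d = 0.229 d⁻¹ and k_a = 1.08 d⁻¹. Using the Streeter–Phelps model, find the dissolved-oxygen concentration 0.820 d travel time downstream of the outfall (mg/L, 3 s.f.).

Mixed DO = (22.9×7.70 + 5.33×1.59)/(22.9+5.33) = 184.8/28.23 = 6.546 mg/L.
Mixed L₀ = (22.9×3.56 + 5.33×153)/(28.23) = 897.0/28.23 = 31.78 mg/L.
Initial deficit D₀ = C_s − DO₀ = 8.45 − 6.546 = 1.904 mg/L.
D(0.820) = [0.229×31.78/(1.08−0.229)](e^(−0.229×0.820) − e^(−1.08×0.820)) + 1.904 e^(−1.08×0.820)
= 8.551 × (0.8288 − 0.4125) + 1.904 × 0.4125 = 4.345 mg/L.
DO = 8.45 − 4.345 = 4.105 mg/L.

DO ≈ 4.10 mg/L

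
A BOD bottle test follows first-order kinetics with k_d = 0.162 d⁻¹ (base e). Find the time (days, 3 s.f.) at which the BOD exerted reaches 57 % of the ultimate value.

y/L₀ = 1 − e^(−k_d t) = 0.57 ⇒ e^(−k_d t) = 0.430
t = −ln(0.430) / 0.162 = 0.8440 / 0.162 = 5.210 d.

t ≈ 5.21 d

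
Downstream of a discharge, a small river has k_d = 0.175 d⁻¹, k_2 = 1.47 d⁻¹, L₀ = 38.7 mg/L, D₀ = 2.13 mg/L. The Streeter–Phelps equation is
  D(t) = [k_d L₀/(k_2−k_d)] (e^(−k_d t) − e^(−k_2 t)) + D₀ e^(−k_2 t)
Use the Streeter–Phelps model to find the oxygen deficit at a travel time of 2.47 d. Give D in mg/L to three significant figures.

k_d L₀/(k_2−k_d) = 0.175×38.7/(1.47−0.175) = 6.772/1.295 = 5.230 mg/L.
e^(−k_d t) = e^(−0.175×2.470) = 0.6490; e^(−k_2 t) = e^(−1.47×2.470) = 0.02649.
D = 5.230 × (0.6490 − 0.02649) + 2.13 × 0.02649 = 3.256 + 0.05643 = 3.312 mg/L.

D ≈ 3.31 mg/L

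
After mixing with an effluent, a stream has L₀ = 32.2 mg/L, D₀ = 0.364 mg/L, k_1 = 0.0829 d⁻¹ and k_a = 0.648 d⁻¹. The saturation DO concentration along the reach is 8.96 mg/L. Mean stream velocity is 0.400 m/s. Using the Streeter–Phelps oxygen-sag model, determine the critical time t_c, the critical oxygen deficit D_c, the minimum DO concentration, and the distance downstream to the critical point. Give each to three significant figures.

t_c ≈ 3.50 d; D_c ≈ 3.08 mg/L; min DO ≈ 5.88 mg/L; x_c ≈ 121 km

At the critical point dD/dt = 0, so k_1 L₀ e^(−k_1 t) = k_a D. Substituting D(t) from the Streeter–Phelps equation and solving for t gives
t_c = ln[(k_a/k_1)(1 − D₀(k_a−k_1)/(k_1 L₀))] / (k_a−k_1).
Here k_a−k_1 = 0.5651 d⁻¹ and 1 − D₀(k_a−k_1)/(k_1 L₀) = 1 − 0.364×0.5651/(0.0829×32.2) = 0.9229, so
t_c = ln(7.817 × 0.9229) / 0.5651 = 1.976 / 0.5651 = 3.497 d.
L(t_c) = L₀ e^(−k_1 t_c) = 32.2 × 0.7483 = 24.10 mg/L, and at the critical point k_a D_c = k_1 L, so D_c = (0.0829/0.648) × 24.10 = 3.083 mg/L.
Minimum DO = C_s − D_c = 8.96 − 3.083 = 5.877 mg/L.
x_c = v t_c = 0.400 m/s × 3.497 d × 86400 s/d = 120900 m ≈ 121 km.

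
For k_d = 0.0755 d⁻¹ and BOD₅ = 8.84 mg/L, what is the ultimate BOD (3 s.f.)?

BOD₅ = L₀(1 − e^(−5k_d)) ⇒ L₀ = BOD₅ / (1 − e^(−5×0.0755))
= 8.84 / (1 − 0.6856) = 8.84 / 0.3144 = 28.11 mg/L.

L₀ ≈ 28.1 mg/L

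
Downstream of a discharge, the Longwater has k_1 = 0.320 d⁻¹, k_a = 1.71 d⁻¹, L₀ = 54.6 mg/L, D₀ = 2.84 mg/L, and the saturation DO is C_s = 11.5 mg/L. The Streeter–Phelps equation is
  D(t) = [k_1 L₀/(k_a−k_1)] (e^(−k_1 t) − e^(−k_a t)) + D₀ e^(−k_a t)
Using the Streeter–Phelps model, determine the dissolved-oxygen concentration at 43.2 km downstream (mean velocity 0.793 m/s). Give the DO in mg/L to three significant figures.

DO ≈ 4.54 mg/L

Travel time t = x/v = 43.2 km / (0.793 m/s) = 43200 m / 0.793 m/s = 54480 s = 0.6305 d.
k_1 L₀/(k_a−k_1) = 0.320×54.6/(1.71−0.320) = 17.47/1.390 = 12.57 mg/L.
e^(−k_1 t) = e^(−0.320×0.6305) = 0.8173; e^(−k_a t) = e^(−1.71×0.6305) = 0.3402.
D = 12.57 × (0.8173 − 0.3402) + 2.84 × 0.3402 = 5.997 + 0.9662 = 6.963 mg/L.
DO = C_s − D = 11.5 − 6.963 = 4.537 mg/L.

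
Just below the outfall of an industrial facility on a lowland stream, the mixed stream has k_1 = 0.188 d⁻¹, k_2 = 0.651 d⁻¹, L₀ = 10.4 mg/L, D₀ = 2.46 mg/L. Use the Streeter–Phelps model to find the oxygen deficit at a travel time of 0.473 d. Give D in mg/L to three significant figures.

D ≈ 2.57 mg/L

k_1 L₀/(k_2−k_1) = 0.188×10.4/(0.651−0.188) = 1.955/0.4630 = 4.223 mg/L.
e^(−k_1 t) = e^(−0.188×0.4730) = 0.9149; e^(−k_2 t) = e^(−0.651×0.4730) = 0.7350.
D = 4.223 × (0.9149 − 0.7350) + 2.46 × 0.7350 = 0.7599 + 1.808 = 2.568 mg/L.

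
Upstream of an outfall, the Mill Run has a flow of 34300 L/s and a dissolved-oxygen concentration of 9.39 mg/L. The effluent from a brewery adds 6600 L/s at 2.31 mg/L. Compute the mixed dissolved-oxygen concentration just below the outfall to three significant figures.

Flow-weighted mixing: C = (Q_r C_r + Q_w C_w)/(Q_r + Q_w)
= (34300×9.39 + 6600×2.31)/(34300 + 6600) = 337300/40900 = 8.248 mg/L.

8.25 mg/L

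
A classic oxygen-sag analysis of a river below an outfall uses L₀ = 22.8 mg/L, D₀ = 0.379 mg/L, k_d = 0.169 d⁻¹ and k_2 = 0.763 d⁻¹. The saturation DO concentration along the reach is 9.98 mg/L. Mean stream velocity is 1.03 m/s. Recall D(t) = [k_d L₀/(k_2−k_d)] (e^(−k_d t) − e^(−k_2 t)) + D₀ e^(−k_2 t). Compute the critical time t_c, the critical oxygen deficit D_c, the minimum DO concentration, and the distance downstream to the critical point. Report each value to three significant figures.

t_c ≈ 2.44 d; D_c ≈ 3.35 mg/L; min DO ≈ 6.63 mg/L; x_c ≈ 217 km

t_c = [1/(k_2−k_d)] ln[(k_2/k_d)(1 − D₀(k_2−k_d)/(k_d L₀))]
= [1/(0.763−0.169)] ln[(0.763/0.169)(1 − 0.379×0.5940/(0.169×22.8))]
= (1/0.5940) ln[4.515 × 0.9416] = 1.684 × ln(4.251) = 1.684 × 1.447 = 2.436 d.
D_c = (k_d/k_2) L₀ e^(−k_d t_c) = (0.169/0.763) × 22.8 × e^(−0.169×2.436) = 0.2215 × 22.8 × 0.6625 = 3.346 mg/L.
Minimum DO = C_s − D_c = 9.98 − 3.346 = 6.634 mg/L.
x_c = v t_c = 1.03 m/s × 2.436 d × 86400 s/d = 216800 m ≈ 217 km.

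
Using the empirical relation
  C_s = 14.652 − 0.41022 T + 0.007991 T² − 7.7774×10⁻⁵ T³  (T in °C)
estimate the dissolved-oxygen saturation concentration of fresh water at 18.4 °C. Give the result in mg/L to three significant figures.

C_s = 14.652 − 0.41022×18.4 + 0.007991×18.4² − 7.7774×10⁻⁵×18.4³ = 9.325 mg/L.

C_s ≈ 9.32 mg/L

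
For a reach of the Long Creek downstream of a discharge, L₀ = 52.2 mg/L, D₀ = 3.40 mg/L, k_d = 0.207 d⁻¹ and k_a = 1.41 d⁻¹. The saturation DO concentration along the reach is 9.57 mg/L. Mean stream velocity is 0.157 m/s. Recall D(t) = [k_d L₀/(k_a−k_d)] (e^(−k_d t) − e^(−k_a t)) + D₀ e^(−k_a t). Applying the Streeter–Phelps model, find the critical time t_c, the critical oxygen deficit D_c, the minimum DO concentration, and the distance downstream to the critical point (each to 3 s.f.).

t_c ≈ 1.20 d; D_c ≈ 5.98 mg/L; min DO ≈ 3.59 mg/L; x_c ≈ 16.3 km

With k_a/k_d = 6.812 and 1 − D₀(k_a−k_d)/(k_d L₀) = 0.6215,
t_c = ln(6.812 × 0.6215) / (1.41 − 0.207) = ln(4.233) / 1.203 = 1.443/1.203 = 1.199 d.
D_c = (k_d/k_a) L₀ e^(−k_d t_c) = (0.207/1.41) × 52.2 × e^(−0.207×1.199) = 0.1468 × 52.2 × 0.7801 = 5.978 mg/L.
Minimum DO = C_s − D_c = 9.57 − 5.978 = 3.592 mg/L.
x_c = v t_c = 0.157 m/s × 1.199 d × 86400 s/d = 16270 m ≈ 16.3 km.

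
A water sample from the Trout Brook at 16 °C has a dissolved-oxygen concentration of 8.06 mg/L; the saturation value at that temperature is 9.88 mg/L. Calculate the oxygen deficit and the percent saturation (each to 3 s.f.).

D = C_s − C = 9.88 − 8.06 = 1.82 mg/L.
% saturation = 8.06/9.88 × 100 = 81.6 %.

D ≈ 1.82 mg/L; 81.6 % saturation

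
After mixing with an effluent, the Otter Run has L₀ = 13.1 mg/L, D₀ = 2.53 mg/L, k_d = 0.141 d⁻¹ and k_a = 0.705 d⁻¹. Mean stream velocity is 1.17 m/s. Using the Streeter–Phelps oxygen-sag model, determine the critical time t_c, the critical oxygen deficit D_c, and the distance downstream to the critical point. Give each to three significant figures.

t_c ≈ 0.228 d; D_c ≈ 2.54 mg/L; x_c ≈ 23.1 km

t_c = [1/(k_a−k_d)] ln[(k_a/k_d)(1 − D₀(k_a−k_d)/(k_d L₀))]
= [1/(0.705−0.141)] ln[(0.705/0.141)(1 − 2.53×0.5640/(0.141×13.1))]
= (1/0.5640) ln[5.000 × 0.2275] = 1.773 × ln(1.137) = 1.773 × 0.1287 = 0.2283 d.
L(t_c) = L₀ e^(−k_d t_c) = 13.1 × 0.9683 = 12.69 mg/L, and at the critical point k_a D_c = k_d L, so D_c = (0.141/0.705) × 12.69 = 2.537 mg/L.
x_c = v t_c = 1.17 m/s × 0.2283 d × 86400 s/d = 23080 m ≈ 23.1 km.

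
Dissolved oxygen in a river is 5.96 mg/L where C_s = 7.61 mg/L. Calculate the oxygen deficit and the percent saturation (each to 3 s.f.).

D = C_s − C = 7.61 − 5.96 = 1.65 mg/L.
% saturation = 5.96/7.61 × 100 = 78.3 %.

D ≈ 1.65 mg/L; 78.3 % saturation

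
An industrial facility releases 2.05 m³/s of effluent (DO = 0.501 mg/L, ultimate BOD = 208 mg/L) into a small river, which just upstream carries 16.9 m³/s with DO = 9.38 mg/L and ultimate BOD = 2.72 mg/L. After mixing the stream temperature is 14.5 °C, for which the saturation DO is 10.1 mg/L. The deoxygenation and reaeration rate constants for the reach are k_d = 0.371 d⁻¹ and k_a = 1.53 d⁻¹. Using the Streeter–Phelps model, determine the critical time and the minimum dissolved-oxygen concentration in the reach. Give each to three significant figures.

t_c ≈ 1.02 d; minimum DO ≈ 5.96 mg/L

Mixed DO = (16.9×9.38 + 2.05×0.501)/(16.9+2.05) = 159.5/18.95 = 8.419 mg/L.
Mixed L₀ = (16.9×2.72 + 2.05×208)/(18.95) = 472.4/18.95 = 24.93 mg/L.
Initial deficit D₀ = C_s − DO₀ = 10.1 − 8.419 = 1.681 mg/L.
t_c = (1/1.159) ln[(1.53/0.371)(1 − 1.681×1.159/(0.371×24.93))] = 0.8628 × ln(3.255) = 1.018 d.
D_c = (0.371/1.53) × 24.93 × e^(−0.371×1.018) = 0.2425 × 24.93 × 0.6853 = 4.143 mg/L.
Minimum DO = 10.1 − 4.143 = 5.957 mg/L.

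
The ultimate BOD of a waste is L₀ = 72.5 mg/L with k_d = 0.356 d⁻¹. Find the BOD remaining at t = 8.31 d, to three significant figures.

L ≈ 3.76 mg/L

L_t = L₀ e^(−k_d t) = 72.5 × e^(−0.356×8.31) = 72.5 × 0.05190 = 3.763 mg/L.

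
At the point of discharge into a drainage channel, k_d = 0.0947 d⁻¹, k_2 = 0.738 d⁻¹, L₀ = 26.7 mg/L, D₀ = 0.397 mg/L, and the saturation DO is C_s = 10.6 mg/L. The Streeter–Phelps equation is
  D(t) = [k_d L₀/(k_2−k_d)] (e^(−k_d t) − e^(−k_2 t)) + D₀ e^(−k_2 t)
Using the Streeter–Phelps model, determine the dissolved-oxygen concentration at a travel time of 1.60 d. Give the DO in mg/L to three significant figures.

k_d L₀/(k_2−k_d) = 0.0947×26.7/(0.738−0.0947) = 2.528/0.6433 = 3.930 mg/L.
e^(−k_d t) = e^(−0.0947×1.600) = 0.8594; e^(−k_2 t) = e^(−0.738×1.600) = 0.3070.
D = 3.930 × (0.8594 − 0.3070) + 0.397 × 0.3070 = 2.171 + 0.1219 = 2.293 mg/L.
DO = C_s − D = 10.6 − 2.293 = 8.307 mg/L.

DO ≈ 8.31 mg/L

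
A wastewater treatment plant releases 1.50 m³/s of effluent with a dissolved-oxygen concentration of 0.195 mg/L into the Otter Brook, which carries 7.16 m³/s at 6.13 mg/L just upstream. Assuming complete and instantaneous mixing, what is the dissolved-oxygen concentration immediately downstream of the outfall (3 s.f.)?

5.10 mg/L

Flow-weighted mixing: C = (Q_r C_r + Q_w C_w)/(Q_r + Q_w)
= (7.16×6.13 + 1.50×0.195)/(7.16 + 1.50) = 44.18/8.660 = 5.102 mg/L.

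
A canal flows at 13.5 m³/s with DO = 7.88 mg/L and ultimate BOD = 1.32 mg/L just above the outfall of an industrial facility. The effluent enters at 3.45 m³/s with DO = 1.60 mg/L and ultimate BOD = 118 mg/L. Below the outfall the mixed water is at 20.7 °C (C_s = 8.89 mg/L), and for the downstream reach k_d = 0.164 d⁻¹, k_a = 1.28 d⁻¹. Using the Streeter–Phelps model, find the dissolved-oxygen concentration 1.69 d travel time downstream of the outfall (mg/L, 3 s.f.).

DO ≈ 6.26 mg/L

Mixed DO = (13.5×7.88 + 3.45×1.60)/(13.5+3.45) = 111.9/16.95 = 6.602 mg/L.
Mixed L₀ = (13.5×1.32 + 3.45×118)/(16.95) = 424.9/16.95 = 25.07 mg/L.
Initial deficit D₀ = C_s − DO₀ = 8.89 − 6.602 = 2.288 mg/L.
D(1.69) = [0.164×25.07/(1.28−0.164)](e^(−0.164×1.69) − e^(−1.28×1.69)) + 2.288 e^(−1.28×1.69)
= 3.684 × (0.7579 − 0.1150) + 2.288 × 0.1150 = 2.632 mg/L.
DO = 8.89 − 2.632 = 6.258 mg/L.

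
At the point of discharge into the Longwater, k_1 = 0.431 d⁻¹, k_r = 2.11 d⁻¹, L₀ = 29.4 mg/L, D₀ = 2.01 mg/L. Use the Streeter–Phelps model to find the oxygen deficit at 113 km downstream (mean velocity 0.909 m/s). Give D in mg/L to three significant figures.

Travel time t = x/v = 113 km / (0.909 m/s) = 113000 m / 0.909 m/s = 124300 s = 1.439 d.
k_1 L₀/(k_r−k_1) = 0.431×29.4/(2.11−0.431) = 12.67/1.679 = 7.547 mg/L.
e^(−k_1 t) = e^(−0.431×1.439) = 0.5379; e^(−k_r t) = e^(−2.11×1.439) = 0.04803.
D = 7.547 × (0.5379 − 0.04803) + 2.01 × 0.04803 = 3.697 + 0.09655 = 3.793 mg/L.

D ≈ 3.79 mg/L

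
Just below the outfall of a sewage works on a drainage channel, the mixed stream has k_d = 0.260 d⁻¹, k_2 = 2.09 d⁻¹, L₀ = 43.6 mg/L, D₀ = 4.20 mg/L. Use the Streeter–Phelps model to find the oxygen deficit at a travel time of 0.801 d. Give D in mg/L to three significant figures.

k_d L₀/(k_2−k_d) = 0.260×43.6/(2.09−0.260) = 11.34/1.830 = 6.195 mg/L.
e^(−k_d t) = e^(−0.260×0.8010) = 0.8120; e^(−k_2 t) = e^(−2.09×0.8010) = 0.1875.
D = 6.195 × (0.8120 − 0.1875) + 4.20 × 0.1875 = 3.869 + 0.7874 = 4.656 mg/L.

D ≈ 4.66 mg/L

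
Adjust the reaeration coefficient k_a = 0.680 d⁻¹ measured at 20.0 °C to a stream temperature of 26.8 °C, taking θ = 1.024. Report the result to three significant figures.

k_a(T₂) = k_a(T₁) · θ^(T₂−T₁) = 0.680 × 1.024^(26.8−20.0)
= 0.680 × 1.024^6.80 = 0.680 × 1.175 = 0.7990 d⁻¹.

k_a ≈ 0.799 d⁻¹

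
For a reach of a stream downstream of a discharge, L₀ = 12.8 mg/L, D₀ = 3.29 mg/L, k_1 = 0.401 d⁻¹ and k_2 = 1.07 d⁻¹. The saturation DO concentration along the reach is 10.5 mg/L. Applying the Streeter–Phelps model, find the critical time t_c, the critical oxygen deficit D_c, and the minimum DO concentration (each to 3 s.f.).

With k_2/k_1 = 2.668 and 1 − D₀(k_2−k_1)/(k_1 L₀) = 0.5712,
t_c = ln(2.668 × 0.5712) / (1.07 − 0.401) = ln(1.524) / 0.6690 = 0.4214/0.6690 = 0.6299 d.
D_c = (k_1/k_2) L₀ e^(−k_1 t_c) = (0.401/1.07) × 12.8 × e^(−0.401×0.6299) = 0.3748 × 12.8 × 0.7768 = 3.726 mg/L.
Minimum DO = C_s − D_c = 10.5 − 3.726 = 6.774 mg/L.

t_c ≈ 0.630 d; D_c ≈ 3.73 mg/L; min DO ≈ 6.77 mg/L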